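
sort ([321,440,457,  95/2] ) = [ 95/2,321,440, 457]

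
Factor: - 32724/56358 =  - 18/31=- 2^1*3^2*31^( - 1 )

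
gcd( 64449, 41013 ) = 5859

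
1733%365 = 273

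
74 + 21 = 95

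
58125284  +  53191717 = 111317001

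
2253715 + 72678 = 2326393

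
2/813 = 2/813 = 0.00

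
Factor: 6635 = 5^1*1327^1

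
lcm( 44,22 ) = 44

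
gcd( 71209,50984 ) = 1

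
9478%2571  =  1765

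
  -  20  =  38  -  58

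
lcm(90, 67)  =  6030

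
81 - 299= -218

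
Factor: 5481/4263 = 9/7  =  3^2*7^( - 1) 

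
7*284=1988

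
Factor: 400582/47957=142/17 = 2^1*17^(-1) *71^1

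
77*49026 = 3775002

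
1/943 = 1/943 = 0.00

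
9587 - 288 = 9299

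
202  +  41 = 243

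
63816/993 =21272/331 = 64.27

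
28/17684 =7/4421 = 0.00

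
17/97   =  17/97= 0.18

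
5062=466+4596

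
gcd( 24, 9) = 3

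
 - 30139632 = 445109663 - 475249295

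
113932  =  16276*7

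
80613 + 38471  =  119084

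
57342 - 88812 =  - 31470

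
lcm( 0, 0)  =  0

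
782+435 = 1217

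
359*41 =14719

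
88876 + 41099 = 129975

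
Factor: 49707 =3^3*7^1*263^1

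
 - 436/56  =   - 109/14= -7.79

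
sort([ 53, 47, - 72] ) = [ - 72,47 , 53]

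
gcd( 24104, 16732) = 4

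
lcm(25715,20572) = 102860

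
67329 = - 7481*( - 9 ) 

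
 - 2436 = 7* ( - 348 )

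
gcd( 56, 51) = 1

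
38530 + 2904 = 41434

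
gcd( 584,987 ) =1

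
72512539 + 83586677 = 156099216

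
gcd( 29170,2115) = 5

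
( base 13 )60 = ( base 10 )78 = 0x4E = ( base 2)1001110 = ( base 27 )2o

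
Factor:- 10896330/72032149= - 2^1*3^1*5^1*7^(-1)*363211^1 * 10290307^(-1) 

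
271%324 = 271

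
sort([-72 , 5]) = [-72,5 ] 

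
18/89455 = 18/89455 = 0.00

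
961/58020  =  961/58020  =  0.02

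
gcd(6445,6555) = 5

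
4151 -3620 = 531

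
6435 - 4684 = 1751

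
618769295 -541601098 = 77168197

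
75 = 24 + 51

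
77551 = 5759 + 71792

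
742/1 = 742=742.00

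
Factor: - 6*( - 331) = 1986 = 2^1*3^1*331^1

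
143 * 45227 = 6467461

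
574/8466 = 287/4233  =  0.07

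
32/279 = 32/279  =  0.11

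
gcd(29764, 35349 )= 1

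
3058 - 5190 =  - 2132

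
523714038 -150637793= 373076245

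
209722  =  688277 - 478555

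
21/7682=21/7682 = 0.00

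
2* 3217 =6434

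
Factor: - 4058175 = -3^1*5^2*11^1 * 4919^1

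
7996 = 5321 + 2675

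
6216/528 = 11 + 17/22 = 11.77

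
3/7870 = 3/7870 = 0.00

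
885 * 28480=25204800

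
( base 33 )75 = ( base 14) 12C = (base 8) 354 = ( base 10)236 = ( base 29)84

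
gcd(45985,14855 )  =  5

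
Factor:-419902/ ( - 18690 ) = 337/15 =3^( - 1 )*5^( - 1)*337^1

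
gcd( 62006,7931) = 721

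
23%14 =9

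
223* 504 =112392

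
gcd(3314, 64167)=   1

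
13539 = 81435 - 67896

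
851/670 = 1+181/670 = 1.27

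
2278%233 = 181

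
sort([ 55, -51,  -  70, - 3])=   [-70, - 51,  -  3,55]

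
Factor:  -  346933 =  - 346933^1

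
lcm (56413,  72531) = 507717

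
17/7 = 17/7= 2.43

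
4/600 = 1/150 =0.01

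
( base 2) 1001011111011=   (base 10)4859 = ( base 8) 11373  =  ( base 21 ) b08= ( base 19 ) d8e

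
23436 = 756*31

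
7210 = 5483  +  1727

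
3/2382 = 1/794 = 0.00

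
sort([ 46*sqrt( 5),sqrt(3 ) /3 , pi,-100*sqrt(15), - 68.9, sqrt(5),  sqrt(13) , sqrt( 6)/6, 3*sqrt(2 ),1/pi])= [ - 100*sqrt (15 ), - 68.9,1/pi,sqrt (6)/6, sqrt(3)/3,sqrt( 5 ), pi, sqrt( 13),3 * sqrt( 2),46 * sqrt( 5)]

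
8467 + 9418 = 17885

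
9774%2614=1932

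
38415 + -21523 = 16892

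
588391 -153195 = 435196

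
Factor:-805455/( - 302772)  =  268485/100924 =2^( - 2 )*3^1 * 5^1 * 7^1*23^( - 1)*1097^( - 1 ) * 2557^1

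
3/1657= 3/1657 = 0.00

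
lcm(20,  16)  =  80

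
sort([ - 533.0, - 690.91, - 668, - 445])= [ - 690.91,-668, - 533.0, - 445] 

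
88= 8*11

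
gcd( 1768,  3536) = 1768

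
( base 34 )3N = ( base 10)125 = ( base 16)7D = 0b1111101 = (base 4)1331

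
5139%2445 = 249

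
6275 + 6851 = 13126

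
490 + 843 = 1333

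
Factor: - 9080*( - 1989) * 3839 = 69332800680 =2^3*3^2*5^1 * 11^1*13^1*17^1*227^1 * 349^1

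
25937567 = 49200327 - 23262760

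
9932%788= 476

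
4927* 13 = 64051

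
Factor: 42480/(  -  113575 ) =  - 144/385 = -2^4 * 3^2*5^(  -  1 )*7^( - 1 )*11^( - 1 ) 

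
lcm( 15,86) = 1290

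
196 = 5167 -4971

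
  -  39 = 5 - 44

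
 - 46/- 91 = 46/91 = 0.51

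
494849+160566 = 655415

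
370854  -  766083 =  - 395229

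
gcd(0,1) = 1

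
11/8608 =11/8608 = 0.00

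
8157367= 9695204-1537837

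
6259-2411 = 3848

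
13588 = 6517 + 7071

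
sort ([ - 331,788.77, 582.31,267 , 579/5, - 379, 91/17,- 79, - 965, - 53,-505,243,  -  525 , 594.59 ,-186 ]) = [ - 965,- 525, - 505, - 379, - 331, - 186, - 79 , - 53, 91/17,579/5, 243,267,582.31,594.59, 788.77 ] 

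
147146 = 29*5074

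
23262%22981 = 281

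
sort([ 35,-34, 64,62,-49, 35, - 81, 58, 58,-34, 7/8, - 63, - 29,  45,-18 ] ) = [ - 81,-63,-49, - 34, - 34,-29, - 18, 7/8, 35,35,  45,58,58 , 62, 64 ] 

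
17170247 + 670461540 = 687631787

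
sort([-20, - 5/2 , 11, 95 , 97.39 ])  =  [ - 20, - 5/2, 11, 95,97.39 ] 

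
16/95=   16/95 = 0.17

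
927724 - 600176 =327548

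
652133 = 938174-286041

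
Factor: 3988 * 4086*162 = 2^4*3^6*227^1*997^1 = 2639784816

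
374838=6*62473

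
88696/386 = 44348/193 = 229.78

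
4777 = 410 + 4367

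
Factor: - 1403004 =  - 2^2*3^1*43^1 * 2719^1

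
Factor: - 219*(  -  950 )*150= 2^2*3^2*5^4*19^1*73^1 =31207500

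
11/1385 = 11/1385 =0.01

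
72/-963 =  -  1 + 99/107 = -0.07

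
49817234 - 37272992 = 12544242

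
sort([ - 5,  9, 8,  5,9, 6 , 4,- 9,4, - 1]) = [ - 9, - 5 , - 1,4, 4, 5,6,8, 9 , 9 ] 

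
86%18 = 14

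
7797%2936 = 1925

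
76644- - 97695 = 174339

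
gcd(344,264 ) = 8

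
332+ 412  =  744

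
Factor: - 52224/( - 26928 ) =64/33= 2^6 * 3^(-1 ) * 11^( - 1)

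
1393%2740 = 1393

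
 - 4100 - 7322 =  - 11422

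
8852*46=407192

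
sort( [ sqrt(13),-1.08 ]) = [ - 1.08,sqrt( 13)] 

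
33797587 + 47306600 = 81104187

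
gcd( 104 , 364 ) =52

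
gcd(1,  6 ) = 1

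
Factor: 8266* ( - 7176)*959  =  -2^4*3^1*7^1*13^1*23^1*137^1*4133^1=-  56884826544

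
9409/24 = 9409/24 = 392.04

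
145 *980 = 142100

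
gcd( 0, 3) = 3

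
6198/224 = 3099/112 = 27.67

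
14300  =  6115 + 8185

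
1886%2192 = 1886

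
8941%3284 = 2373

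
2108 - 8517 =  - 6409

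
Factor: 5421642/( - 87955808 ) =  - 2^( - 4)*3^1  *37^ ( - 1 )*74287^( - 1 )*903607^1 = -2710821/43977904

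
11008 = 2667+8341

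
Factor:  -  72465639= -3^1 * 19^1 * 293^1 * 4339^1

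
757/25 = 30 + 7/25 = 30.28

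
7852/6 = 3926/3 = 1308.67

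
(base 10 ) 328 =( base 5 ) 2303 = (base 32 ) A8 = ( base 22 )EK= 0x148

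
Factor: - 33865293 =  - 3^1 * 7^1*11^1*146603^1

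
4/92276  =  1/23069  =  0.00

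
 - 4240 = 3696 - 7936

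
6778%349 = 147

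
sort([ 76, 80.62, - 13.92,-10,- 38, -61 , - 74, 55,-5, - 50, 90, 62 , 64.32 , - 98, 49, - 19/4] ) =[ - 98,-74, - 61, - 50, - 38, - 13.92,  -  10, -5,  -  19/4, 49, 55,62,64.32, 76,  80.62 , 90] 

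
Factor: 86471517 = 3^1  *11^1*947^1*2767^1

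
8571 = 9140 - 569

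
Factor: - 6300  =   - 2^2*3^2*5^2 *7^1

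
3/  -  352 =-3/352=- 0.01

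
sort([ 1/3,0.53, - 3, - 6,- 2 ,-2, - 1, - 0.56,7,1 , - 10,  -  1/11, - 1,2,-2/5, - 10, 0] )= [ - 10 , - 10,-6,-3, - 2,-2,- 1, - 1, - 0.56  , - 2/5,  -  1/11,0  ,  1/3,0.53,1,2,7 ]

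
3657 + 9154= 12811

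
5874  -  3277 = 2597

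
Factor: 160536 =2^3* 3^1*6689^1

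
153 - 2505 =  - 2352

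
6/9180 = 1/1530 = 0.00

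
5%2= 1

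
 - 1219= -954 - 265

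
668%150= 68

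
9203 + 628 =9831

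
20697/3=6899 = 6899.00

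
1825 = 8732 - 6907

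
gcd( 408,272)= 136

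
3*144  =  432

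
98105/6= 16350 + 5/6 = 16350.83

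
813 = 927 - 114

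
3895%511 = 318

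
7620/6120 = 1 + 25/102 =1.25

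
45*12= 540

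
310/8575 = 62/1715 = 0.04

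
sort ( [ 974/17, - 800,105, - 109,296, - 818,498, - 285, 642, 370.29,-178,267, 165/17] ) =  [ - 818, - 800, - 285,-178, -109, 165/17, 974/17,105, 267, 296, 370.29, 498, 642]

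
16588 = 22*754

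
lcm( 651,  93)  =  651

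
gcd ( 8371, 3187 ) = 1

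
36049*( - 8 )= - 288392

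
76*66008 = 5016608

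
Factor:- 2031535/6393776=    - 2^( -4) *5^1*11^1*43^1*61^( - 1) * 859^1*6551^(-1 )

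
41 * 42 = 1722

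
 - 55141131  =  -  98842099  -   - 43700968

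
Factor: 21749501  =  71^1  *  306331^1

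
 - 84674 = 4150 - 88824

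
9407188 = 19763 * 476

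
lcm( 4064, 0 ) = 0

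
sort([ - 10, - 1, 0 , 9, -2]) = [  -  10,-2,- 1, 0, 9 ] 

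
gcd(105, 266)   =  7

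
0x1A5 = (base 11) 353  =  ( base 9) 517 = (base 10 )421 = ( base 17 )17d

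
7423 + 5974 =13397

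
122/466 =61/233 = 0.26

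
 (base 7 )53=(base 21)1H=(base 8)46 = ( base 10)38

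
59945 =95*631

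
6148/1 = 6148= 6148.00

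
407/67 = 6+5/67 = 6.07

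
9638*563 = 5426194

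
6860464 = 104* 65966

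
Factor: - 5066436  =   - 2^2*3^1*422203^1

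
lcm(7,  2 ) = 14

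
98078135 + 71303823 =169381958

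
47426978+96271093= 143698071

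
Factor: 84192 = 2^5*3^1*877^1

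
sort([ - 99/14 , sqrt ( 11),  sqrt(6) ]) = [ - 99/14 , sqrt(6 ),sqrt(11)]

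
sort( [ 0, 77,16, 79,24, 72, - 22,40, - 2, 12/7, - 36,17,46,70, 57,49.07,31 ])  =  [  -  36, - 22,  -  2 , 0, 12/7, 16, 17, 24, 31,40, 46,  49.07, 57,70 , 72,77, 79]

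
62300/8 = 15575/2 = 7787.50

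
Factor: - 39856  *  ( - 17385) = 692896560=   2^4 * 3^1*5^1* 19^1 * 47^1 * 53^1 *61^1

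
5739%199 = 167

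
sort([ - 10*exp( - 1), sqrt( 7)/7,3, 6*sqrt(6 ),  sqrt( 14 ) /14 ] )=[ - 10*exp( - 1 ), sqrt(14) /14, sqrt(7 )/7, 3, 6*sqrt(6)]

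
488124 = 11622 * 42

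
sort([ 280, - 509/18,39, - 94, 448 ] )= [ - 94, - 509/18,39,280,448 ] 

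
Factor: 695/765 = 3^ ( - 2)*17^(-1 )*139^1 = 139/153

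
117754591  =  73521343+44233248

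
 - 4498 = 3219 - 7717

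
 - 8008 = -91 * 88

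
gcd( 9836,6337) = 1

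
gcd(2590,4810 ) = 370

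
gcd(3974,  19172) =2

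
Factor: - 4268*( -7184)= 30661312= 2^6*11^1 * 97^1 * 449^1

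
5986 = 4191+1795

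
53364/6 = 8894 = 8894.00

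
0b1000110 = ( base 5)240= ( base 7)130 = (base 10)70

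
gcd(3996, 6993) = 999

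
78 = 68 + 10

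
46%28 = 18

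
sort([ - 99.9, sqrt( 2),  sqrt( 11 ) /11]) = [ - 99.9, sqrt( 11 )/11 , sqrt (2)] 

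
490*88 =43120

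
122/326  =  61/163=0.37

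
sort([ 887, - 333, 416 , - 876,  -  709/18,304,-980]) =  [  -  980, - 876 , - 333  , - 709/18, 304, 416, 887]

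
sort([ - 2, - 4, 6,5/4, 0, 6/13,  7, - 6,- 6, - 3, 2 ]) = [ - 6, - 6, - 4, - 3, - 2, 0, 6/13,5/4,2, 6, 7] 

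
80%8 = 0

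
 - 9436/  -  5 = 9436/5 = 1887.20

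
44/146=22/73 = 0.30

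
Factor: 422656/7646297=2^8*13^1  *127^1* 7646297^( - 1)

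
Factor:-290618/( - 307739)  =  2^1*331^1*701^( - 1 )=662/701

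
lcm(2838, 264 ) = 11352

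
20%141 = 20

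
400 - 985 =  - 585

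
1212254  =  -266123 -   -  1478377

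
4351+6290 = 10641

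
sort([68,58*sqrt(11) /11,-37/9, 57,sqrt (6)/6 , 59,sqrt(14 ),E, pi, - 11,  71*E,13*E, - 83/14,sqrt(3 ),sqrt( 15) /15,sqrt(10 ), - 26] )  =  [ - 26, - 11, - 83/14, - 37/9,sqrt( 15)/15, sqrt( 6 ) /6,sqrt(3),E,pi,sqrt( 10 ), sqrt (14), 58*sqrt( 11 ) /11,13 * E,57,59,68, 71*E] 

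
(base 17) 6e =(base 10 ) 116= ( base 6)312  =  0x74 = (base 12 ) 98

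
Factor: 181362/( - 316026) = -3^( - 1 ) * 97^( - 1 ) * 167^1 = - 167/291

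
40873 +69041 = 109914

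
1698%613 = 472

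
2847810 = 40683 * 70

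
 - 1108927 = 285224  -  1394151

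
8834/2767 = 3 + 533/2767 = 3.19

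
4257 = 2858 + 1399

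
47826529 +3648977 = 51475506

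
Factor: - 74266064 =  - 2^4*17^2*16061^1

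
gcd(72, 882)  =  18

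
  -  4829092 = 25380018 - 30209110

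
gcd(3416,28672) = 56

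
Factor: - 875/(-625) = 5^( - 1 )* 7^1=7/5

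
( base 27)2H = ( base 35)21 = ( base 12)5b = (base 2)1000111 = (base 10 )71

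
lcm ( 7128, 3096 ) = 306504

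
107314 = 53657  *2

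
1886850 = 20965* 90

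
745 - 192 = 553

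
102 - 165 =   -  63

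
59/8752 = 59/8752 = 0.01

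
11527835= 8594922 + 2932913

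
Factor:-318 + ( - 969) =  - 3^2* 11^1*13^1=- 1287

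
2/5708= 1/2854=0.00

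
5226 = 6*871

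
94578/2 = 47289 = 47289.00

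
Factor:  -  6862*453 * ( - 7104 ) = 2^7*3^2* 37^1*47^1 * 73^1 *151^1 = 22082684544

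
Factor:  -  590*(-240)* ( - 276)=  - 39081600 = - 2^7*3^2*5^2*23^1*59^1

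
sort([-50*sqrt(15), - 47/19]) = [ - 50*sqrt( 15), -47/19]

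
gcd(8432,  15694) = 2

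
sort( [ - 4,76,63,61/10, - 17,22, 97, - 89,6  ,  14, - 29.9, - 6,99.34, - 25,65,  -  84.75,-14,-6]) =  [ - 89, - 84.75, - 29.9, - 25, - 17,-14,- 6, - 6, - 4,6, 61/10, 14,22,  63,65,76, 97,99.34 ]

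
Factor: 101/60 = 2^(-2) * 3^(  -  1 )*5^(- 1)*101^1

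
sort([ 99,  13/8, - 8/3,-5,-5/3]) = [ - 5, - 8/3,-5/3, 13/8, 99 ]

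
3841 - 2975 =866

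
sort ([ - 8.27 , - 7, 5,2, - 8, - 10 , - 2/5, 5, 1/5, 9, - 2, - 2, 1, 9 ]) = [-10, - 8.27, - 8, -7, - 2,  -  2,-2/5, 1/5, 1,2, 5, 5, 9,  9 ] 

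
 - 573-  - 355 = - 218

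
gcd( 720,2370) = 30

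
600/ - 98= -7+43/49 = -6.12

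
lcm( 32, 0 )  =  0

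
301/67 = 4 + 33/67 = 4.49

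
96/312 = 4/13 = 0.31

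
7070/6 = 1178  +  1/3=1178.33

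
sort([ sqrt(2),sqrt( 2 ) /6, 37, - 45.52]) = [ - 45.52,sqrt(2)/6,  sqrt( 2),  37]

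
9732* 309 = 3007188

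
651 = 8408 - 7757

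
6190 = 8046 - 1856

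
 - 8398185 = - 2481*3385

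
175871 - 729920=-554049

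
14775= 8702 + 6073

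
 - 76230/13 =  - 5864 + 2/13 = - 5863.85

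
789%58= 35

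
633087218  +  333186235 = 966273453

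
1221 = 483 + 738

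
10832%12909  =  10832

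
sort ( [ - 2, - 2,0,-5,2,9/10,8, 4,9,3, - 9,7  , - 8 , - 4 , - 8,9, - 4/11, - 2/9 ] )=[ - 9, - 8, - 8, - 5, - 4, - 2, - 2 , - 4/11, - 2/9, 0, 9/10,2, 3,  4, 7,8, 9,9]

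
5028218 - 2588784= 2439434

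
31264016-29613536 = 1650480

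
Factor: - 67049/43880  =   - 2^(-3) * 5^( - 1)*1097^( - 1)* 67049^1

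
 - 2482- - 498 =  -1984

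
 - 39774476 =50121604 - 89896080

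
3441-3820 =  - 379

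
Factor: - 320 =-2^6 * 5^1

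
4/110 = 2/55 = 0.04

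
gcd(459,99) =9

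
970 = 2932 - 1962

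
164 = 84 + 80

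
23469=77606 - 54137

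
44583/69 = 14861/23 = 646.13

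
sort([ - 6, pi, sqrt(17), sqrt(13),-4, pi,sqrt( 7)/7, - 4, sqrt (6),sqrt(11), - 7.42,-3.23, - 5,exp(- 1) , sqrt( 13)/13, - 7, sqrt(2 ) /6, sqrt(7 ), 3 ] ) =[  -  7.42,-7, - 6, - 5, -4, - 4, - 3.23,sqrt ( 2)/6,sqrt(13)/13,exp( - 1),sqrt( 7)/7, sqrt ( 6 ),sqrt(7),3, pi, pi, sqrt( 11), sqrt(13), sqrt(17 )]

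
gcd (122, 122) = 122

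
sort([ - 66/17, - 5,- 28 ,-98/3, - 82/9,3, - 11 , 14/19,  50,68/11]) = [ -98/3,-28,  -  11, - 82/9, - 5,-66/17,14/19, 3, 68/11,50 ] 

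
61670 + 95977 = 157647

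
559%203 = 153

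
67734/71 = 954= 954.00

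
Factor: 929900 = 2^2*5^2*17^1*547^1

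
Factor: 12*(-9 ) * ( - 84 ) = 2^4 * 3^4 * 7^1 = 9072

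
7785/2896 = 2 + 1993/2896 = 2.69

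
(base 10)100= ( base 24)44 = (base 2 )1100100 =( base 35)2u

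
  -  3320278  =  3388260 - 6708538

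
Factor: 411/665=3^1*5^(-1 ) * 7^( - 1)*19^( - 1)* 137^1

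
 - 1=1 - 2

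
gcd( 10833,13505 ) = 1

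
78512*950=74586400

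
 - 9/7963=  - 9/7963 = - 0.00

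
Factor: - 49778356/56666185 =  - 2^2*5^( - 1)*17^( - 1)*293^1*379^( - 1)*1759^( - 1)*42473^1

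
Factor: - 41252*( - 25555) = 1054194860 = 2^2 *5^1*19^1*269^1*10313^1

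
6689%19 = 1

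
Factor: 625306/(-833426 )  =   - 661^1*881^( - 1 ) =- 661/881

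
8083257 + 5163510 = 13246767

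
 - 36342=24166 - 60508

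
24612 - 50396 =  - 25784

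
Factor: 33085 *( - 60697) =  - 2008160245 = - 5^1*7^1*13^2 *23^1*29^1*509^1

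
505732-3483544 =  - 2977812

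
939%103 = 12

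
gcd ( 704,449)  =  1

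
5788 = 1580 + 4208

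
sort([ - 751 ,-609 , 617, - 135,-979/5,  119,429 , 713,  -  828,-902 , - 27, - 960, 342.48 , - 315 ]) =[-960,-902,-828 , - 751 ,-609 , - 315, - 979/5, -135 , - 27, 119 , 342.48, 429, 617, 713] 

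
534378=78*6851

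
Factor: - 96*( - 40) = 2^8*3^1*5^1=3840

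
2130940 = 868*2455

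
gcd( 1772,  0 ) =1772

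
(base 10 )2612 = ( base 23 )4LD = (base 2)101000110100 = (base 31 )2m8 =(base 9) 3522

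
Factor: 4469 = 41^1 * 109^1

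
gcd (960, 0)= 960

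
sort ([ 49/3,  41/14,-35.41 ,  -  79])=[- 79,  -  35.41, 41/14, 49/3]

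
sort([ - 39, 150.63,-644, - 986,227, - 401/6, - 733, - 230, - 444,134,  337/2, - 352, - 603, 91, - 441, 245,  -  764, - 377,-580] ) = [ - 986, - 764, - 733,- 644, - 603 ,  -  580 , - 444, - 441, - 377, - 352,-230, - 401/6, - 39, 91, 134,150.63, 337/2, 227,245 ]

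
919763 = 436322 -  - 483441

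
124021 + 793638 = 917659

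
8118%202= 38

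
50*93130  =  4656500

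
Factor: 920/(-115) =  - 8= - 2^3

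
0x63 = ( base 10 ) 99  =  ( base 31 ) 36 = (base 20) 4J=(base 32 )33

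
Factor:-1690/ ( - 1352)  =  5/4 = 2^ ( - 2 )*5^1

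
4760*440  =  2094400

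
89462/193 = 463 + 103/193 = 463.53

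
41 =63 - 22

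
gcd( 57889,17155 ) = 73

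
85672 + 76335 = 162007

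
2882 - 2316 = 566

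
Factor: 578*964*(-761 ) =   -  2^3 * 17^2*241^1*761^1 = -424023112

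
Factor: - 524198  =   - 2^1*349^1* 751^1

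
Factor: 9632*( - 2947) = -2^5*7^2 * 43^1*421^1 = -28385504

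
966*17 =16422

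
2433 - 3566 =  - 1133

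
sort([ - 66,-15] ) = [ - 66, - 15 ] 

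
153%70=13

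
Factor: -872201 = - 11^1*37^1*2143^1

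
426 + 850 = 1276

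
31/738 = 31/738 =0.04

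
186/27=62/9= 6.89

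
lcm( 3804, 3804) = 3804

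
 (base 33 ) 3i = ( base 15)7C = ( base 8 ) 165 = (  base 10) 117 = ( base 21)5C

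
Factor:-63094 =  - 2^1*31547^1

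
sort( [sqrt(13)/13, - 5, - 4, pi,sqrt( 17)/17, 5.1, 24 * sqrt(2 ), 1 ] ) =[ - 5, -4,sqrt(17)/17,sqrt (13)/13, 1,pi,  5.1, 24*sqrt(2 ) ]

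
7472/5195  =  7472/5195 = 1.44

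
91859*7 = 643013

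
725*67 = 48575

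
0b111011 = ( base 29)21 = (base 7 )113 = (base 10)59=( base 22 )2f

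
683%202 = 77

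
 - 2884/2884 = - 1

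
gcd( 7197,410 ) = 1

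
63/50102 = 63/50102 =0.00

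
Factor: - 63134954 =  - 2^1 * 23^1*197^1*6967^1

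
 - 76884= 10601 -87485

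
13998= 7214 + 6784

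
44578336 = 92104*484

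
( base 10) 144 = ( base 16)90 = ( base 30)4O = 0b10010000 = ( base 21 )6I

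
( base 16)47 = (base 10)71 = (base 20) 3B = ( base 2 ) 1000111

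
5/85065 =1/17013 = 0.00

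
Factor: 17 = 17^1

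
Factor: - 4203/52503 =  - 3^1*11^ (-1) * 37^( - 1)*43^(  -  1 )*467^1 = -1401/17501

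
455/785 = 91/157  =  0.58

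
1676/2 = 838  =  838.00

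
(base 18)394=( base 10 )1138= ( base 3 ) 1120011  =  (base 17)3FG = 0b10001110010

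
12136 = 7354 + 4782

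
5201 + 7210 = 12411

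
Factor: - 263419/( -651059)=13^1*23^1*739^( - 1 ) = 299/739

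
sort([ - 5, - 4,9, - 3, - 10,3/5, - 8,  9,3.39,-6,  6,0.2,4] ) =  [-10  , - 8, - 6, - 5, - 4 , - 3, 0.2,  3/5,3.39,4,6,9, 9 ]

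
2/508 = 1/254 = 0.00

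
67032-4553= 62479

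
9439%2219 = 563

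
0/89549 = 0  =  0.00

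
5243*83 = 435169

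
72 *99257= 7146504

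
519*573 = 297387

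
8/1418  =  4/709 = 0.01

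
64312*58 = 3730096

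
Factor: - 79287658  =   - 2^1*593^1*66853^1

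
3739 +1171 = 4910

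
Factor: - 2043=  - 3^2*227^1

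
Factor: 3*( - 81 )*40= - 9720 = -  2^3 * 3^5*5^1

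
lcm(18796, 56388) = 56388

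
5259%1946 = 1367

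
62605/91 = 687+88/91= 687.97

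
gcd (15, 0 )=15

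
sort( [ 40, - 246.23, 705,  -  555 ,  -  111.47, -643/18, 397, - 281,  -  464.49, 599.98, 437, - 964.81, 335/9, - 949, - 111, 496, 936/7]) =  [ -964.81,  -  949,-555, - 464.49, - 281,-246.23 , - 111.47,-111, - 643/18, 335/9,  40, 936/7,397, 437, 496,599.98, 705 ] 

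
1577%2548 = 1577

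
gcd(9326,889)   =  1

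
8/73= 8/73 = 0.11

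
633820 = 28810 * 22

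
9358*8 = 74864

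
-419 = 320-739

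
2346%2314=32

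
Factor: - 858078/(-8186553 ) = 2^1*13^1*19^1*193^1 * 223^( -1)* 4079^(  -  1) = 95342/909617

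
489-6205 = - 5716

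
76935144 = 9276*8294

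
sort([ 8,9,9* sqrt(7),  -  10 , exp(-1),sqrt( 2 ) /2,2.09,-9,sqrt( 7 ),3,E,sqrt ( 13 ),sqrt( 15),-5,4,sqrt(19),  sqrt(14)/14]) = [ - 10,  -  9, - 5,sqrt( 14 )/14,exp(-1), sqrt(2 )/2,2.09, sqrt ( 7),E,3, sqrt( 13),sqrt( 15),  4, sqrt(19 ), 8, 9, 9 * sqrt( 7)]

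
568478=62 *9169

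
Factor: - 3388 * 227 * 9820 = -7552326320= -  2^4  *  5^1*7^1 * 11^2*227^1*491^1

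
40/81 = 40/81 = 0.49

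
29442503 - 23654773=5787730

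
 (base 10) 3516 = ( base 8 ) 6674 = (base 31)3kd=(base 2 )110110111100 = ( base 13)17A6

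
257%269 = 257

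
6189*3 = 18567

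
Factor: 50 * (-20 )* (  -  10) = 10000 = 2^4*5^4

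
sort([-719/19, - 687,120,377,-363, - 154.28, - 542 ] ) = [ - 687, - 542,  -  363, - 154.28, - 719/19,120, 377] 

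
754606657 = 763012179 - 8405522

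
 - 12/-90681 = 4/30227 = 0.00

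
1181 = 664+517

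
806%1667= 806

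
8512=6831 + 1681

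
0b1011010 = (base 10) 90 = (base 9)110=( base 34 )2m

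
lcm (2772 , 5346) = 74844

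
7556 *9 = 68004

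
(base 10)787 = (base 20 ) 1j7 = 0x313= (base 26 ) 147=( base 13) 487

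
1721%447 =380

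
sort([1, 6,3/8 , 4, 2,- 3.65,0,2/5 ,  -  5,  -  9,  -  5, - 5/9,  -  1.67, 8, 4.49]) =[ - 9, - 5, - 5, - 3.65, - 1.67, - 5/9 , 0, 3/8, 2/5,  1,2, 4, 4.49, 6, 8]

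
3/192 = 1/64 = 0.02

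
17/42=17/42 = 0.40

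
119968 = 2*59984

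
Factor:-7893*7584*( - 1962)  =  117446324544 = 2^6*3^5*79^1*109^1*877^1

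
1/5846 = 1/5846 = 0.00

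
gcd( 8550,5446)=2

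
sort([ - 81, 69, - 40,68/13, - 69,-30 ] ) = [ - 81, - 69, - 40,-30,  68/13, 69 ] 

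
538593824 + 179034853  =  717628677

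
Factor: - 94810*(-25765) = 2^1*5^2*19^1*499^1*5153^1 = 2442779650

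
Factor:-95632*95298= -2^5*3^1*7^1 * 43^1*139^1*2269^1 = -9113538336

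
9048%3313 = 2422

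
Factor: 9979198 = 2^1*4989599^1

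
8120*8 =64960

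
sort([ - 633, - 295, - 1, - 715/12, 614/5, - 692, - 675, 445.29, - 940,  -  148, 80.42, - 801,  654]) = [ - 940, - 801, - 692,- 675, - 633, - 295, - 148,-715/12, - 1,80.42, 614/5, 445.29 , 654 ] 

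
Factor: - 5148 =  - 2^2*3^2*11^1*13^1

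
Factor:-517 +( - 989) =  -1506 = -2^1*3^1 * 251^1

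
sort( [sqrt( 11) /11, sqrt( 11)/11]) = [ sqrt( 11)/11,sqrt( 11)/11] 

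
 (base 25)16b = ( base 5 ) 11121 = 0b1100010010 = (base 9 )1063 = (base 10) 786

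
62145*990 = 61523550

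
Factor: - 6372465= - 3^1*  5^1* 11^2 * 3511^1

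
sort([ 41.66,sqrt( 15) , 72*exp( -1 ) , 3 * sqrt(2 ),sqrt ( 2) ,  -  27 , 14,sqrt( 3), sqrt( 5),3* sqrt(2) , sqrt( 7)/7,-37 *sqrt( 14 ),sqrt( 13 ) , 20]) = [ - 37 * sqrt( 14 ),-27, sqrt( 7 ) /7, sqrt( 2 ),sqrt ( 3), sqrt( 5), sqrt( 13 ),sqrt( 15),3*sqrt (2 ),3*sqrt( 2 ), 14 , 20, 72*exp(- 1), 41.66 ] 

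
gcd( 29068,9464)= 676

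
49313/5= 49313/5 = 9862.60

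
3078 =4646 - 1568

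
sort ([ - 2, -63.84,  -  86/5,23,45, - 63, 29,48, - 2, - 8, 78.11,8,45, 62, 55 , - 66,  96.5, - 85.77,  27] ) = [ - 85.77, - 66,-63.84, -63, - 86/5, - 8, - 2, - 2,8,23,  27, 29,  45 , 45, 48,  55,62,78.11,96.5] 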